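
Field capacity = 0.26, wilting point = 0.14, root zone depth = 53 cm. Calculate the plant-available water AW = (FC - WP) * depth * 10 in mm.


Step 1: Available water = (FC - WP) * depth * 10
Step 2: AW = (0.26 - 0.14) * 53 * 10
Step 3: AW = 0.12 * 53 * 10
Step 4: AW = 63.6 mm

63.6


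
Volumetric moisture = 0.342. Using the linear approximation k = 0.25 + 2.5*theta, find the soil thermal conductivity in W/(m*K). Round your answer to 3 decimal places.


Step 1: k = 0.25 + 2.5 * theta
Step 2: k = 0.25 + 2.5 * 0.342
Step 3: k = 0.25 + 0.855
Step 4: k = 1.105 W/(m*K)

1.105


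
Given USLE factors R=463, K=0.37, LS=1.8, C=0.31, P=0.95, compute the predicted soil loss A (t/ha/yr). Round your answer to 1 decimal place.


Step 1: A = R * K * LS * C * P
Step 2: R * K = 463 * 0.37 = 171.31
Step 3: (R*K) * LS = 171.31 * 1.8 = 308.358
Step 4: * C * P = 308.358 * 0.31 * 0.95 = 90.8
Step 5: A = 90.8 t/(ha*yr)

90.8


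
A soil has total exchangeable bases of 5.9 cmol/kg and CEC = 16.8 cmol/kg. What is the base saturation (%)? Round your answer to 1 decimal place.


Step 1: BS = 100 * (sum of bases) / CEC
Step 2: BS = 100 * 5.9 / 16.8
Step 3: BS = 35.1%

35.1


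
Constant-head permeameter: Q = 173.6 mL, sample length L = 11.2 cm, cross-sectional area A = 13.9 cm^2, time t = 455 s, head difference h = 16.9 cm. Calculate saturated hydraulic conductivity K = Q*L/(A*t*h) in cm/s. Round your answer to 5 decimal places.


Step 1: K = Q * L / (A * t * h)
Step 2: Numerator = 173.6 * 11.2 = 1944.32
Step 3: Denominator = 13.9 * 455 * 16.9 = 106884.05
Step 4: K = 1944.32 / 106884.05 = 0.01819 cm/s

0.01819


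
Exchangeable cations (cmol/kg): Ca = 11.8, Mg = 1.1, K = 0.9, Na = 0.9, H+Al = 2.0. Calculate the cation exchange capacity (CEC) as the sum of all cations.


Step 1: CEC = Ca + Mg + K + Na + (H+Al)
Step 2: CEC = 11.8 + 1.1 + 0.9 + 0.9 + 2.0
Step 3: CEC = 16.7 cmol/kg

16.7


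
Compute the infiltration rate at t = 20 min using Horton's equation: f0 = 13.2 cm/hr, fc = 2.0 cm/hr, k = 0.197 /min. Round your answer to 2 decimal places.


Step 1: f = fc + (f0 - fc) * exp(-k * t)
Step 2: exp(-0.197 * 20) = 0.019448
Step 3: f = 2.0 + (13.2 - 2.0) * 0.019448
Step 4: f = 2.0 + 11.2 * 0.019448
Step 5: f = 2.22 cm/hr

2.22


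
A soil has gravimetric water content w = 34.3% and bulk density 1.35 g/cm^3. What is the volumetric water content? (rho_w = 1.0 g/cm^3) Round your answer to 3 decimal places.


Step 1: theta = (w / 100) * BD / rho_w
Step 2: theta = (34.3 / 100) * 1.35 / 1.0
Step 3: theta = 0.343 * 1.35
Step 4: theta = 0.463

0.463


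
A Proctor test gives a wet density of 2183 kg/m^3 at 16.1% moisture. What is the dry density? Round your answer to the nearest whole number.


Step 1: Dry density = wet density / (1 + w/100)
Step 2: Dry density = 2183 / (1 + 16.1/100)
Step 3: Dry density = 2183 / 1.161
Step 4: Dry density = 1880 kg/m^3

1880


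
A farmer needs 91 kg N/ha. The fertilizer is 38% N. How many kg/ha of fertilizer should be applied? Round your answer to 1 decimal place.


Step 1: Fertilizer rate = target N / (N content / 100)
Step 2: Rate = 91 / (38 / 100)
Step 3: Rate = 91 / 0.38
Step 4: Rate = 239.5 kg/ha

239.5


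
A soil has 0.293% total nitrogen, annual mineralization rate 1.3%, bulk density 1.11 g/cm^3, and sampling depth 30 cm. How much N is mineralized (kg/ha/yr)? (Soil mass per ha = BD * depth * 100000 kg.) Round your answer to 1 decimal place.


Step 1: Soil mass per ha = BD * depth * 100000 = 1.11 * 30 * 100000 = 3330000 kg
Step 2: Total N pool = soil mass * N%/100 = 3330000 * 0.293/100 = 9756.9 kg/ha
Step 3: N mineralized = N pool * rate%/100 = 9756.9 * 1.3/100 = 126.8 kg/ha/yr

126.8


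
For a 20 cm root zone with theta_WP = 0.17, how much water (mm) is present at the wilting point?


Step 1: Water (mm) = theta_WP * depth * 10
Step 2: Water = 0.17 * 20 * 10
Step 3: Water = 34.0 mm

34.0


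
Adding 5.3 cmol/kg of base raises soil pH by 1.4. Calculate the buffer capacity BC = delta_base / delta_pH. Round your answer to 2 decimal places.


Step 1: BC = change in base / change in pH
Step 2: BC = 5.3 / 1.4
Step 3: BC = 3.79 cmol/(kg*pH unit)

3.79


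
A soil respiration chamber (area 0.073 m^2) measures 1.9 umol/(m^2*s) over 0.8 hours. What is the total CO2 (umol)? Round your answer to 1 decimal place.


Step 1: Convert time to seconds: 0.8 hr * 3600 = 2880.0 s
Step 2: Total = flux * area * time_s
Step 3: Total = 1.9 * 0.073 * 2880.0
Step 4: Total = 399.5 umol

399.5


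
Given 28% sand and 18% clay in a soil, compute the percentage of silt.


Step 1: sand + silt + clay = 100%
Step 2: silt = 100 - sand - clay
Step 3: silt = 100 - 28 - 18
Step 4: silt = 54%

54


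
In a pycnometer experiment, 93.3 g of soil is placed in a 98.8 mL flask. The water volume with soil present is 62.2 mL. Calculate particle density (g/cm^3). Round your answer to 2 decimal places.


Step 1: Volume of solids = flask volume - water volume with soil
Step 2: V_solids = 98.8 - 62.2 = 36.6 mL
Step 3: Particle density = mass / V_solids = 93.3 / 36.6 = 2.55 g/cm^3

2.55


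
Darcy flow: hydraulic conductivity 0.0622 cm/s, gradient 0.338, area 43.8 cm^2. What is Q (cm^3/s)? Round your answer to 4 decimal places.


Step 1: Apply Darcy's law: Q = K * i * A
Step 2: Q = 0.0622 * 0.338 * 43.8
Step 3: Q = 0.9208 cm^3/s

0.9208


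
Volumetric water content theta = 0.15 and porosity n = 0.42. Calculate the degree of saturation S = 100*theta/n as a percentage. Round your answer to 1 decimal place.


Step 1: S = 100 * theta_v / n
Step 2: S = 100 * 0.15 / 0.42
Step 3: S = 35.7%

35.7


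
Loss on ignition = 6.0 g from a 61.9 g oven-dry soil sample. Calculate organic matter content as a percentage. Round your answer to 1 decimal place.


Step 1: OM% = 100 * LOI / sample mass
Step 2: OM = 100 * 6.0 / 61.9
Step 3: OM = 9.7%

9.7


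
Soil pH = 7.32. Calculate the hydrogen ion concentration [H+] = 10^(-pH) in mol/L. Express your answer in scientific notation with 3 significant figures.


Step 1: [H+] = 10^(-pH)
Step 2: [H+] = 10^(-7.32)
Step 3: [H+] = 4.79e-08 mol/L

4.79e-08


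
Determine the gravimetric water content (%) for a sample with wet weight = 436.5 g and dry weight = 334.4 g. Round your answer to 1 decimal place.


Step 1: Water mass = wet - dry = 436.5 - 334.4 = 102.1 g
Step 2: w = 100 * water mass / dry mass
Step 3: w = 100 * 102.1 / 334.4 = 30.5%

30.5


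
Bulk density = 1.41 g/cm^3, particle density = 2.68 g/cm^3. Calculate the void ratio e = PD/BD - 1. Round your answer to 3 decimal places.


Step 1: e = PD / BD - 1
Step 2: e = 2.68 / 1.41 - 1
Step 3: e = 1.90071 - 1
Step 4: e = 0.901

0.901


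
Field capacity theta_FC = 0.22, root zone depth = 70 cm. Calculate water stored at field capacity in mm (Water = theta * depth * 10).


Step 1: Water (mm) = theta_FC * depth (cm) * 10
Step 2: Water = 0.22 * 70 * 10
Step 3: Water = 154.0 mm

154.0


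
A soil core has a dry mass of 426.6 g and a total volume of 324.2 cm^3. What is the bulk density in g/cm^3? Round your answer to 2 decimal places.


Step 1: Identify the formula: BD = dry mass / volume
Step 2: Substitute values: BD = 426.6 / 324.2
Step 3: BD = 1.32 g/cm^3

1.32


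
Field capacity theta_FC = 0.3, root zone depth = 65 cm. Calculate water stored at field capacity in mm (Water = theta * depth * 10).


Step 1: Water (mm) = theta_FC * depth (cm) * 10
Step 2: Water = 0.3 * 65 * 10
Step 3: Water = 195.0 mm

195.0


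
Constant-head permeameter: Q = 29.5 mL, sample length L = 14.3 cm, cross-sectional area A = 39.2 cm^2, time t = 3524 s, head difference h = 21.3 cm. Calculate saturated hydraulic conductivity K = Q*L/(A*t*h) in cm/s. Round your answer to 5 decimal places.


Step 1: K = Q * L / (A * t * h)
Step 2: Numerator = 29.5 * 14.3 = 421.85
Step 3: Denominator = 39.2 * 3524 * 21.3 = 2942399.04
Step 4: K = 421.85 / 2942399.04 = 0.00014 cm/s

0.00014


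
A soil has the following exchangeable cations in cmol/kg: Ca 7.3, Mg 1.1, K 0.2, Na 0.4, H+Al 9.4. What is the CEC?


Step 1: CEC = Ca + Mg + K + Na + (H+Al)
Step 2: CEC = 7.3 + 1.1 + 0.2 + 0.4 + 9.4
Step 3: CEC = 18.4 cmol/kg

18.4


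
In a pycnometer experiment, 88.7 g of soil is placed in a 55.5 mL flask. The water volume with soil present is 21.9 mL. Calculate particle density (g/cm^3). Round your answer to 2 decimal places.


Step 1: Volume of solids = flask volume - water volume with soil
Step 2: V_solids = 55.5 - 21.9 = 33.6 mL
Step 3: Particle density = mass / V_solids = 88.7 / 33.6 = 2.64 g/cm^3

2.64


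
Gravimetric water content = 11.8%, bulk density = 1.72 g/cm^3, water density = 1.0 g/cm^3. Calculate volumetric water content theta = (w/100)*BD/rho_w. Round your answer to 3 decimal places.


Step 1: theta = (w / 100) * BD / rho_w
Step 2: theta = (11.8 / 100) * 1.72 / 1.0
Step 3: theta = 0.118 * 1.72
Step 4: theta = 0.203

0.203


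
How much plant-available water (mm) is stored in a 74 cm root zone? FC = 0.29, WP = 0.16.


Step 1: Available water = (FC - WP) * depth * 10
Step 2: AW = (0.29 - 0.16) * 74 * 10
Step 3: AW = 0.13 * 74 * 10
Step 4: AW = 96.2 mm

96.2


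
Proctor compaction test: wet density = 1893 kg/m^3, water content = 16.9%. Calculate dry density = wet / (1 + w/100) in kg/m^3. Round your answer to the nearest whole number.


Step 1: Dry density = wet density / (1 + w/100)
Step 2: Dry density = 1893 / (1 + 16.9/100)
Step 3: Dry density = 1893 / 1.169
Step 4: Dry density = 1619 kg/m^3

1619


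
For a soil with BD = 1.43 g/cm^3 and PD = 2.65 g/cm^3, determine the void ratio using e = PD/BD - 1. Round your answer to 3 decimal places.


Step 1: e = PD / BD - 1
Step 2: e = 2.65 / 1.43 - 1
Step 3: e = 1.85315 - 1
Step 4: e = 0.853

0.853


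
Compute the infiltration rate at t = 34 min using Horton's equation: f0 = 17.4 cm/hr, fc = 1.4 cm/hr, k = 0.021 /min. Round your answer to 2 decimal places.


Step 1: f = fc + (f0 - fc) * exp(-k * t)
Step 2: exp(-0.021 * 34) = 0.489682
Step 3: f = 1.4 + (17.4 - 1.4) * 0.489682
Step 4: f = 1.4 + 16.0 * 0.489682
Step 5: f = 9.23 cm/hr

9.23


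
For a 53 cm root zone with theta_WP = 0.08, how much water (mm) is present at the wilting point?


Step 1: Water (mm) = theta_WP * depth * 10
Step 2: Water = 0.08 * 53 * 10
Step 3: Water = 42.4 mm

42.4


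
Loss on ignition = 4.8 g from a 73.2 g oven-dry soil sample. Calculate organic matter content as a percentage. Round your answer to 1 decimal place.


Step 1: OM% = 100 * LOI / sample mass
Step 2: OM = 100 * 4.8 / 73.2
Step 3: OM = 6.6%

6.6


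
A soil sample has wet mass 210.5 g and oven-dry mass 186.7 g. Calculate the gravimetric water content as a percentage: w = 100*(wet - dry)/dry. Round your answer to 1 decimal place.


Step 1: Water mass = wet - dry = 210.5 - 186.7 = 23.8 g
Step 2: w = 100 * water mass / dry mass
Step 3: w = 100 * 23.8 / 186.7 = 12.7%

12.7


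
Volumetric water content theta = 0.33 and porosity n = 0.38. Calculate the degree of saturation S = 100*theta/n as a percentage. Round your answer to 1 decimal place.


Step 1: S = 100 * theta_v / n
Step 2: S = 100 * 0.33 / 0.38
Step 3: S = 86.8%

86.8


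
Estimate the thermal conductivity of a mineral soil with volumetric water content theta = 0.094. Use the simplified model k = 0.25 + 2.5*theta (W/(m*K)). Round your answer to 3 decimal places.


Step 1: k = 0.25 + 2.5 * theta
Step 2: k = 0.25 + 2.5 * 0.094
Step 3: k = 0.25 + 0.235
Step 4: k = 0.485 W/(m*K)

0.485


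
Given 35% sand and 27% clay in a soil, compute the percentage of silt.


Step 1: sand + silt + clay = 100%
Step 2: silt = 100 - sand - clay
Step 3: silt = 100 - 35 - 27
Step 4: silt = 38%

38


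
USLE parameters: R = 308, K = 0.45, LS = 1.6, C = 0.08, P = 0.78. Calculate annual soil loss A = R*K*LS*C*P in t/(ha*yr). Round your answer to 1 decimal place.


Step 1: A = R * K * LS * C * P
Step 2: R * K = 308 * 0.45 = 138.6
Step 3: (R*K) * LS = 138.6 * 1.6 = 221.76
Step 4: * C * P = 221.76 * 0.08 * 0.78 = 13.8
Step 5: A = 13.8 t/(ha*yr)

13.8


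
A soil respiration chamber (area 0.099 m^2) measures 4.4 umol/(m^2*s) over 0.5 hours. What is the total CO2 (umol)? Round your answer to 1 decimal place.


Step 1: Convert time to seconds: 0.5 hr * 3600 = 1800.0 s
Step 2: Total = flux * area * time_s
Step 3: Total = 4.4 * 0.099 * 1800.0
Step 4: Total = 784.1 umol

784.1


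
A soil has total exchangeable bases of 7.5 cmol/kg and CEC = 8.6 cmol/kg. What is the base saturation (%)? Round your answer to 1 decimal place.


Step 1: BS = 100 * (sum of bases) / CEC
Step 2: BS = 100 * 7.5 / 8.6
Step 3: BS = 87.2%

87.2


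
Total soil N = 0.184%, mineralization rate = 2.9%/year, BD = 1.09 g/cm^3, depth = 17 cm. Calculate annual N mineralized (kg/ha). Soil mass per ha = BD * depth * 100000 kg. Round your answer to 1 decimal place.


Step 1: Soil mass per ha = BD * depth * 100000 = 1.09 * 17 * 100000 = 1853000 kg
Step 2: Total N pool = soil mass * N%/100 = 1853000 * 0.184/100 = 3409.52 kg/ha
Step 3: N mineralized = N pool * rate%/100 = 3409.52 * 2.9/100 = 98.9 kg/ha/yr

98.9


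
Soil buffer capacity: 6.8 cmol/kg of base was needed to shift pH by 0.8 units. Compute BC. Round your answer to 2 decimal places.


Step 1: BC = change in base / change in pH
Step 2: BC = 6.8 / 0.8
Step 3: BC = 8.5 cmol/(kg*pH unit)

8.5


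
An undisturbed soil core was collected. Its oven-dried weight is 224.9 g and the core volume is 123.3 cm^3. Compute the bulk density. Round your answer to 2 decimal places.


Step 1: Identify the formula: BD = dry mass / volume
Step 2: Substitute values: BD = 224.9 / 123.3
Step 3: BD = 1.82 g/cm^3

1.82


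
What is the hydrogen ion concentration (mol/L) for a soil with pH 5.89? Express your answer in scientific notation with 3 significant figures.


Step 1: [H+] = 10^(-pH)
Step 2: [H+] = 10^(-5.89)
Step 3: [H+] = 1.29e-06 mol/L

1.29e-06


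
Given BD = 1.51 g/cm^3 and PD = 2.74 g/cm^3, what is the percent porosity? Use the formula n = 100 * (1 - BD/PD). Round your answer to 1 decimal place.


Step 1: Formula: n = 100 * (1 - BD / PD)
Step 2: n = 100 * (1 - 1.51 / 2.74)
Step 3: n = 100 * (1 - 0.55109)
Step 4: n = 44.9%

44.9


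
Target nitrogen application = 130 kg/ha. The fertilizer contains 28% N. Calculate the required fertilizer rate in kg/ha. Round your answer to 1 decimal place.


Step 1: Fertilizer rate = target N / (N content / 100)
Step 2: Rate = 130 / (28 / 100)
Step 3: Rate = 130 / 0.28
Step 4: Rate = 464.3 kg/ha

464.3


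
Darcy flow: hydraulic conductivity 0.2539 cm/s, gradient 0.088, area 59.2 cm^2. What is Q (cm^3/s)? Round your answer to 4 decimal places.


Step 1: Apply Darcy's law: Q = K * i * A
Step 2: Q = 0.2539 * 0.088 * 59.2
Step 3: Q = 1.3227 cm^3/s

1.3227


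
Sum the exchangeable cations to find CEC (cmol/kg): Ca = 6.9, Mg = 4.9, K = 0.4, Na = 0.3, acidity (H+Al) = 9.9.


Step 1: CEC = Ca + Mg + K + Na + (H+Al)
Step 2: CEC = 6.9 + 4.9 + 0.4 + 0.3 + 9.9
Step 3: CEC = 22.4 cmol/kg

22.4


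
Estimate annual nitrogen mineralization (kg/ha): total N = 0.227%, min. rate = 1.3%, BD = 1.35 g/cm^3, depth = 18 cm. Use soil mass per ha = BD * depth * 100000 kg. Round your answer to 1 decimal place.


Step 1: Soil mass per ha = BD * depth * 100000 = 1.35 * 18 * 100000 = 2430000 kg
Step 2: Total N pool = soil mass * N%/100 = 2430000 * 0.227/100 = 5516.1 kg/ha
Step 3: N mineralized = N pool * rate%/100 = 5516.1 * 1.3/100 = 71.7 kg/ha/yr

71.7


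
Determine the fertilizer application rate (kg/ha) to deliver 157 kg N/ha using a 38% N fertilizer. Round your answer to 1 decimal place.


Step 1: Fertilizer rate = target N / (N content / 100)
Step 2: Rate = 157 / (38 / 100)
Step 3: Rate = 157 / 0.38
Step 4: Rate = 413.2 kg/ha

413.2


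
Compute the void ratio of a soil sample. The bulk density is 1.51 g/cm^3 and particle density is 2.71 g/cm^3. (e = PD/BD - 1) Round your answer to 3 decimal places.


Step 1: e = PD / BD - 1
Step 2: e = 2.71 / 1.51 - 1
Step 3: e = 1.7947 - 1
Step 4: e = 0.795

0.795


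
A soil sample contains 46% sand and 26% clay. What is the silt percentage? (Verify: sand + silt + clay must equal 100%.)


Step 1: sand + silt + clay = 100%
Step 2: silt = 100 - sand - clay
Step 3: silt = 100 - 46 - 26
Step 4: silt = 28%

28


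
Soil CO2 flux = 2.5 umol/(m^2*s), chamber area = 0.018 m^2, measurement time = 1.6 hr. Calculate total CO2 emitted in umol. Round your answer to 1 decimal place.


Step 1: Convert time to seconds: 1.6 hr * 3600 = 5760.0 s
Step 2: Total = flux * area * time_s
Step 3: Total = 2.5 * 0.018 * 5760.0
Step 4: Total = 259.2 umol

259.2


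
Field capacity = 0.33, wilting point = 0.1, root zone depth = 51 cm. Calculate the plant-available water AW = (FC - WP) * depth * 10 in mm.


Step 1: Available water = (FC - WP) * depth * 10
Step 2: AW = (0.33 - 0.1) * 51 * 10
Step 3: AW = 0.23 * 51 * 10
Step 4: AW = 117.3 mm

117.3


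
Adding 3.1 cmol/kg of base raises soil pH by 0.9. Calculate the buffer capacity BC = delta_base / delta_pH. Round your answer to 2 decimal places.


Step 1: BC = change in base / change in pH
Step 2: BC = 3.1 / 0.9
Step 3: BC = 3.44 cmol/(kg*pH unit)

3.44


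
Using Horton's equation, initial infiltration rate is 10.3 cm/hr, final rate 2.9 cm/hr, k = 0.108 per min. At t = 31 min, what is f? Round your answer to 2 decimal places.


Step 1: f = fc + (f0 - fc) * exp(-k * t)
Step 2: exp(-0.108 * 31) = 0.035155
Step 3: f = 2.9 + (10.3 - 2.9) * 0.035155
Step 4: f = 2.9 + 7.4 * 0.035155
Step 5: f = 3.16 cm/hr

3.16


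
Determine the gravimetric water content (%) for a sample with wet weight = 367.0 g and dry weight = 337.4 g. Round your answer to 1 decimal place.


Step 1: Water mass = wet - dry = 367.0 - 337.4 = 29.6 g
Step 2: w = 100 * water mass / dry mass
Step 3: w = 100 * 29.6 / 337.4 = 8.8%

8.8


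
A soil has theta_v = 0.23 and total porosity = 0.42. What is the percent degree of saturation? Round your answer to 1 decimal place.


Step 1: S = 100 * theta_v / n
Step 2: S = 100 * 0.23 / 0.42
Step 3: S = 54.8%

54.8


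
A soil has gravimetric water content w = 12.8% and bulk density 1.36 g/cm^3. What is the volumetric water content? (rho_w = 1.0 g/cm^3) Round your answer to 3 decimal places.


Step 1: theta = (w / 100) * BD / rho_w
Step 2: theta = (12.8 / 100) * 1.36 / 1.0
Step 3: theta = 0.128 * 1.36
Step 4: theta = 0.174

0.174


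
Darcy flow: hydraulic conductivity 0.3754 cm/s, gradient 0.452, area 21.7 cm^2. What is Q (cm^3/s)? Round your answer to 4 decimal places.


Step 1: Apply Darcy's law: Q = K * i * A
Step 2: Q = 0.3754 * 0.452 * 21.7
Step 3: Q = 3.6821 cm^3/s

3.6821


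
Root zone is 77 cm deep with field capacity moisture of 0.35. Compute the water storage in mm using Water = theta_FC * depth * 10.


Step 1: Water (mm) = theta_FC * depth (cm) * 10
Step 2: Water = 0.35 * 77 * 10
Step 3: Water = 269.5 mm

269.5


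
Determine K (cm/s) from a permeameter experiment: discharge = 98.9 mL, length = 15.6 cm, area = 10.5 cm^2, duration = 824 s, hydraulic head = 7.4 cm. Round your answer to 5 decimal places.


Step 1: K = Q * L / (A * t * h)
Step 2: Numerator = 98.9 * 15.6 = 1542.84
Step 3: Denominator = 10.5 * 824 * 7.4 = 64024.8
Step 4: K = 1542.84 / 64024.8 = 0.0241 cm/s

0.0241


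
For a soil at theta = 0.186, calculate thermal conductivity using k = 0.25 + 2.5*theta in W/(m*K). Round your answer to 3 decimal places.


Step 1: k = 0.25 + 2.5 * theta
Step 2: k = 0.25 + 2.5 * 0.186
Step 3: k = 0.25 + 0.465
Step 4: k = 0.715 W/(m*K)

0.715


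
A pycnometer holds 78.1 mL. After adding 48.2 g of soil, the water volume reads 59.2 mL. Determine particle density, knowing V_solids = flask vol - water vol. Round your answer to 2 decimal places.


Step 1: Volume of solids = flask volume - water volume with soil
Step 2: V_solids = 78.1 - 59.2 = 18.9 mL
Step 3: Particle density = mass / V_solids = 48.2 / 18.9 = 2.55 g/cm^3

2.55


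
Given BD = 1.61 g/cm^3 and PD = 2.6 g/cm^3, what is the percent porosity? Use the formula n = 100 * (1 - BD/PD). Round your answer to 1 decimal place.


Step 1: Formula: n = 100 * (1 - BD / PD)
Step 2: n = 100 * (1 - 1.61 / 2.6)
Step 3: n = 100 * (1 - 0.61923)
Step 4: n = 38.1%

38.1


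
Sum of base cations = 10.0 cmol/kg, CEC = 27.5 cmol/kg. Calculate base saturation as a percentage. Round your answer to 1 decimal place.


Step 1: BS = 100 * (sum of bases) / CEC
Step 2: BS = 100 * 10.0 / 27.5
Step 3: BS = 36.4%

36.4


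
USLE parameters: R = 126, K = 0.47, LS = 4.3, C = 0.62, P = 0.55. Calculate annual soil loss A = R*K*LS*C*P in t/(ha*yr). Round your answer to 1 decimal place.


Step 1: A = R * K * LS * C * P
Step 2: R * K = 126 * 0.47 = 59.22
Step 3: (R*K) * LS = 59.22 * 4.3 = 254.646
Step 4: * C * P = 254.646 * 0.62 * 0.55 = 86.8
Step 5: A = 86.8 t/(ha*yr)

86.8


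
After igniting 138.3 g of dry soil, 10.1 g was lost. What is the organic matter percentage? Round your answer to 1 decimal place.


Step 1: OM% = 100 * LOI / sample mass
Step 2: OM = 100 * 10.1 / 138.3
Step 3: OM = 7.3%

7.3


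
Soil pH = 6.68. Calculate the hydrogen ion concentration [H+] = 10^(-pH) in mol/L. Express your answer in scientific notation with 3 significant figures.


Step 1: [H+] = 10^(-pH)
Step 2: [H+] = 10^(-6.68)
Step 3: [H+] = 2.09e-07 mol/L

2.09e-07


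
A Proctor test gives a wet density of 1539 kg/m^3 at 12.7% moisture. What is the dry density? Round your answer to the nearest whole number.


Step 1: Dry density = wet density / (1 + w/100)
Step 2: Dry density = 1539 / (1 + 12.7/100)
Step 3: Dry density = 1539 / 1.127
Step 4: Dry density = 1366 kg/m^3

1366


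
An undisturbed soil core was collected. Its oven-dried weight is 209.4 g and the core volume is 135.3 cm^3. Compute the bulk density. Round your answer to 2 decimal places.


Step 1: Identify the formula: BD = dry mass / volume
Step 2: Substitute values: BD = 209.4 / 135.3
Step 3: BD = 1.55 g/cm^3

1.55


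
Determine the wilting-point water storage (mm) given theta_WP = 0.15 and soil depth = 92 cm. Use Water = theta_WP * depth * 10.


Step 1: Water (mm) = theta_WP * depth * 10
Step 2: Water = 0.15 * 92 * 10
Step 3: Water = 138.0 mm

138.0


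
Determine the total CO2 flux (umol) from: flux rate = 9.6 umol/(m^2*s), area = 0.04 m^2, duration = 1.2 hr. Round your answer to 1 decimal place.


Step 1: Convert time to seconds: 1.2 hr * 3600 = 4320.0 s
Step 2: Total = flux * area * time_s
Step 3: Total = 9.6 * 0.04 * 4320.0
Step 4: Total = 1658.9 umol

1658.9


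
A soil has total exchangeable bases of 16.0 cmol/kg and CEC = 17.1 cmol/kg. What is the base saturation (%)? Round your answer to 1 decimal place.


Step 1: BS = 100 * (sum of bases) / CEC
Step 2: BS = 100 * 16.0 / 17.1
Step 3: BS = 93.6%

93.6


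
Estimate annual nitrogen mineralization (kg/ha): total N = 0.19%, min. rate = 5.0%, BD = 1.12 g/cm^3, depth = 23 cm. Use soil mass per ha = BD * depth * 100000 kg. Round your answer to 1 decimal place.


Step 1: Soil mass per ha = BD * depth * 100000 = 1.12 * 23 * 100000 = 2576000 kg
Step 2: Total N pool = soil mass * N%/100 = 2576000 * 0.19/100 = 4894.4 kg/ha
Step 3: N mineralized = N pool * rate%/100 = 4894.4 * 5.0/100 = 244.7 kg/ha/yr

244.7


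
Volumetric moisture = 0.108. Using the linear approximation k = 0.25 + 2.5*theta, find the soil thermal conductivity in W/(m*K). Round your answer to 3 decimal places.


Step 1: k = 0.25 + 2.5 * theta
Step 2: k = 0.25 + 2.5 * 0.108
Step 3: k = 0.25 + 0.27
Step 4: k = 0.52 W/(m*K)

0.52


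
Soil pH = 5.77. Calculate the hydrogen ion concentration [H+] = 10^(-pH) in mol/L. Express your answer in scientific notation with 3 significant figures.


Step 1: [H+] = 10^(-pH)
Step 2: [H+] = 10^(-5.77)
Step 3: [H+] = 1.70e-06 mol/L

1.70e-06


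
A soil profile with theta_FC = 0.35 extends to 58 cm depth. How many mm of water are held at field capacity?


Step 1: Water (mm) = theta_FC * depth (cm) * 10
Step 2: Water = 0.35 * 58 * 10
Step 3: Water = 203.0 mm

203.0


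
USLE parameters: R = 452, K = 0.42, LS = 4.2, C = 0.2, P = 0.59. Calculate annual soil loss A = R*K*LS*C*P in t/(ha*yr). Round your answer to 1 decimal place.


Step 1: A = R * K * LS * C * P
Step 2: R * K = 452 * 0.42 = 189.84
Step 3: (R*K) * LS = 189.84 * 4.2 = 797.328
Step 4: * C * P = 797.328 * 0.2 * 0.59 = 94.1
Step 5: A = 94.1 t/(ha*yr)

94.1


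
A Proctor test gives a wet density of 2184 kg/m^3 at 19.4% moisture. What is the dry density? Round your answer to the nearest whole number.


Step 1: Dry density = wet density / (1 + w/100)
Step 2: Dry density = 2184 / (1 + 19.4/100)
Step 3: Dry density = 2184 / 1.194
Step 4: Dry density = 1829 kg/m^3

1829


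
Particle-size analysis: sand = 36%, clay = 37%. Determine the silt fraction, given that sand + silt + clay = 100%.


Step 1: sand + silt + clay = 100%
Step 2: silt = 100 - sand - clay
Step 3: silt = 100 - 36 - 37
Step 4: silt = 27%

27


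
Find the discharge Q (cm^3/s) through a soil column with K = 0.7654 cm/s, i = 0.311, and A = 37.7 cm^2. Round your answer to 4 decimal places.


Step 1: Apply Darcy's law: Q = K * i * A
Step 2: Q = 0.7654 * 0.311 * 37.7
Step 3: Q = 8.9741 cm^3/s

8.9741


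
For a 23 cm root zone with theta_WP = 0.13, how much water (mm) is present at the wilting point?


Step 1: Water (mm) = theta_WP * depth * 10
Step 2: Water = 0.13 * 23 * 10
Step 3: Water = 29.9 mm

29.9


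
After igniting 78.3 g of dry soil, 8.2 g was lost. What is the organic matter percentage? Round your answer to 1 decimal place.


Step 1: OM% = 100 * LOI / sample mass
Step 2: OM = 100 * 8.2 / 78.3
Step 3: OM = 10.5%

10.5


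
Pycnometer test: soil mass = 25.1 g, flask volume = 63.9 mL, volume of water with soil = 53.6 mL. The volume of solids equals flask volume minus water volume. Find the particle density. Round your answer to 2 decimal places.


Step 1: Volume of solids = flask volume - water volume with soil
Step 2: V_solids = 63.9 - 53.6 = 10.3 mL
Step 3: Particle density = mass / V_solids = 25.1 / 10.3 = 2.44 g/cm^3

2.44


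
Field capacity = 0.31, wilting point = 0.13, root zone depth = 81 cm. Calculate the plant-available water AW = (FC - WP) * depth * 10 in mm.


Step 1: Available water = (FC - WP) * depth * 10
Step 2: AW = (0.31 - 0.13) * 81 * 10
Step 3: AW = 0.18 * 81 * 10
Step 4: AW = 145.8 mm

145.8


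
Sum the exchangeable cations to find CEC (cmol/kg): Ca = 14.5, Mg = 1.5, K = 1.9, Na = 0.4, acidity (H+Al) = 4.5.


Step 1: CEC = Ca + Mg + K + Na + (H+Al)
Step 2: CEC = 14.5 + 1.5 + 1.9 + 0.4 + 4.5
Step 3: CEC = 22.8 cmol/kg

22.8


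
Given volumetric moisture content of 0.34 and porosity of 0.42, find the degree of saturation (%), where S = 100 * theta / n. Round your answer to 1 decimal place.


Step 1: S = 100 * theta_v / n
Step 2: S = 100 * 0.34 / 0.42
Step 3: S = 81.0%

81.0


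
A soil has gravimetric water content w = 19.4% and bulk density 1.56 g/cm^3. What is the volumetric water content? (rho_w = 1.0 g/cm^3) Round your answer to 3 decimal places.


Step 1: theta = (w / 100) * BD / rho_w
Step 2: theta = (19.4 / 100) * 1.56 / 1.0
Step 3: theta = 0.194 * 1.56
Step 4: theta = 0.303

0.303


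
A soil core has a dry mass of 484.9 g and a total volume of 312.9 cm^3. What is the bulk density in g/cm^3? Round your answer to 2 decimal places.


Step 1: Identify the formula: BD = dry mass / volume
Step 2: Substitute values: BD = 484.9 / 312.9
Step 3: BD = 1.55 g/cm^3

1.55


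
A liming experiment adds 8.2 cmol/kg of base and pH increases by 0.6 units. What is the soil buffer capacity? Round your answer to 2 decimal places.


Step 1: BC = change in base / change in pH
Step 2: BC = 8.2 / 0.6
Step 3: BC = 13.67 cmol/(kg*pH unit)

13.67


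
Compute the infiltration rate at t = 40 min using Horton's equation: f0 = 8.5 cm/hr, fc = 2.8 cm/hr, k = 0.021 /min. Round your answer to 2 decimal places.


Step 1: f = fc + (f0 - fc) * exp(-k * t)
Step 2: exp(-0.021 * 40) = 0.431711
Step 3: f = 2.8 + (8.5 - 2.8) * 0.431711
Step 4: f = 2.8 + 5.7 * 0.431711
Step 5: f = 5.26 cm/hr

5.26


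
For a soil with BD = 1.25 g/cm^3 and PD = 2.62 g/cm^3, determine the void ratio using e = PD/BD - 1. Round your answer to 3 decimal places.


Step 1: e = PD / BD - 1
Step 2: e = 2.62 / 1.25 - 1
Step 3: e = 2.096 - 1
Step 4: e = 1.096

1.096


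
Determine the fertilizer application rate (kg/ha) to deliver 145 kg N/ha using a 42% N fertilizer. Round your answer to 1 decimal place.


Step 1: Fertilizer rate = target N / (N content / 100)
Step 2: Rate = 145 / (42 / 100)
Step 3: Rate = 145 / 0.42
Step 4: Rate = 345.2 kg/ha

345.2


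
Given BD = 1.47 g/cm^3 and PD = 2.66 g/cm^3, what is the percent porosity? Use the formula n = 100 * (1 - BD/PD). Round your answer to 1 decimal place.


Step 1: Formula: n = 100 * (1 - BD / PD)
Step 2: n = 100 * (1 - 1.47 / 2.66)
Step 3: n = 100 * (1 - 0.55263)
Step 4: n = 44.7%

44.7


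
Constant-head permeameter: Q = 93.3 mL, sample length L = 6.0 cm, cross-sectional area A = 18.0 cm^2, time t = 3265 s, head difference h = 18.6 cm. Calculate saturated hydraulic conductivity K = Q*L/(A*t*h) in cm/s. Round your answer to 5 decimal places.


Step 1: K = Q * L / (A * t * h)
Step 2: Numerator = 93.3 * 6.0 = 559.8
Step 3: Denominator = 18.0 * 3265 * 18.6 = 1093122.0
Step 4: K = 559.8 / 1093122.0 = 0.00051 cm/s

0.00051


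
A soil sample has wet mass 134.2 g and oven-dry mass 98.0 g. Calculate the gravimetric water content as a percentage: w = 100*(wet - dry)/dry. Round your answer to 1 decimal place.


Step 1: Water mass = wet - dry = 134.2 - 98.0 = 36.2 g
Step 2: w = 100 * water mass / dry mass
Step 3: w = 100 * 36.2 / 98.0 = 36.9%

36.9


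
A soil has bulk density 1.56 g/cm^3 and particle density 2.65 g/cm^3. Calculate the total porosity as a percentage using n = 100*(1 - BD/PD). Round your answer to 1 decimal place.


Step 1: Formula: n = 100 * (1 - BD / PD)
Step 2: n = 100 * (1 - 1.56 / 2.65)
Step 3: n = 100 * (1 - 0.58868)
Step 4: n = 41.1%

41.1


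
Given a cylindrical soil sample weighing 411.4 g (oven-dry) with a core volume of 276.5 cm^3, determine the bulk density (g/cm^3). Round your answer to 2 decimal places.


Step 1: Identify the formula: BD = dry mass / volume
Step 2: Substitute values: BD = 411.4 / 276.5
Step 3: BD = 1.49 g/cm^3

1.49


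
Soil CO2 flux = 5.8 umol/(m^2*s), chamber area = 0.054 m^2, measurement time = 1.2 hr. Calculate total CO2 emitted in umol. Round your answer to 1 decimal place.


Step 1: Convert time to seconds: 1.2 hr * 3600 = 4320.0 s
Step 2: Total = flux * area * time_s
Step 3: Total = 5.8 * 0.054 * 4320.0
Step 4: Total = 1353.0 umol

1353.0


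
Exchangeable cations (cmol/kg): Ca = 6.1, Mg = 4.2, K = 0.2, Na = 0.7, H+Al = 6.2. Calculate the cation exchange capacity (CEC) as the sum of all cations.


Step 1: CEC = Ca + Mg + K + Na + (H+Al)
Step 2: CEC = 6.1 + 4.2 + 0.2 + 0.7 + 6.2
Step 3: CEC = 17.4 cmol/kg

17.4


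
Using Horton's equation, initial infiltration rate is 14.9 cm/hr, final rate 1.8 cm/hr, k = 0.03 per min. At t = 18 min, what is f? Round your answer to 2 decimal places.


Step 1: f = fc + (f0 - fc) * exp(-k * t)
Step 2: exp(-0.03 * 18) = 0.582748
Step 3: f = 1.8 + (14.9 - 1.8) * 0.582748
Step 4: f = 1.8 + 13.1 * 0.582748
Step 5: f = 9.43 cm/hr

9.43


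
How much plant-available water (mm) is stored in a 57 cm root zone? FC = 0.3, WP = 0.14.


Step 1: Available water = (FC - WP) * depth * 10
Step 2: AW = (0.3 - 0.14) * 57 * 10
Step 3: AW = 0.16 * 57 * 10
Step 4: AW = 91.2 mm

91.2


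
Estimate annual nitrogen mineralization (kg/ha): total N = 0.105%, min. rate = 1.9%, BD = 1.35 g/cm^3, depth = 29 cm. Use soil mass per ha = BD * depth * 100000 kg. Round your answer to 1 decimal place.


Step 1: Soil mass per ha = BD * depth * 100000 = 1.35 * 29 * 100000 = 3915000 kg
Step 2: Total N pool = soil mass * N%/100 = 3915000 * 0.105/100 = 4110.75 kg/ha
Step 3: N mineralized = N pool * rate%/100 = 4110.75 * 1.9/100 = 78.1 kg/ha/yr

78.1


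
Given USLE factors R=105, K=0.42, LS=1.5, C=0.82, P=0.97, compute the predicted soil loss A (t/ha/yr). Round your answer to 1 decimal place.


Step 1: A = R * K * LS * C * P
Step 2: R * K = 105 * 0.42 = 44.1
Step 3: (R*K) * LS = 44.1 * 1.5 = 66.15
Step 4: * C * P = 66.15 * 0.82 * 0.97 = 52.6
Step 5: A = 52.6 t/(ha*yr)

52.6


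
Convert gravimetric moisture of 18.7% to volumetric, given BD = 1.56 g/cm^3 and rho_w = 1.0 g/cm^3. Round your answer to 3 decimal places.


Step 1: theta = (w / 100) * BD / rho_w
Step 2: theta = (18.7 / 100) * 1.56 / 1.0
Step 3: theta = 0.187 * 1.56
Step 4: theta = 0.292

0.292


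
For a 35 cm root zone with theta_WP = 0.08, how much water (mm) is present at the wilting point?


Step 1: Water (mm) = theta_WP * depth * 10
Step 2: Water = 0.08 * 35 * 10
Step 3: Water = 28.0 mm

28.0


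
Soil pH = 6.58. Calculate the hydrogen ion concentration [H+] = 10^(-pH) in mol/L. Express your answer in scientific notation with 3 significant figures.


Step 1: [H+] = 10^(-pH)
Step 2: [H+] = 10^(-6.58)
Step 3: [H+] = 2.63e-07 mol/L

2.63e-07


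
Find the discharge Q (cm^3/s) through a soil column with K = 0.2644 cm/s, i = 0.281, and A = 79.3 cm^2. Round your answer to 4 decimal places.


Step 1: Apply Darcy's law: Q = K * i * A
Step 2: Q = 0.2644 * 0.281 * 79.3
Step 3: Q = 5.8917 cm^3/s

5.8917


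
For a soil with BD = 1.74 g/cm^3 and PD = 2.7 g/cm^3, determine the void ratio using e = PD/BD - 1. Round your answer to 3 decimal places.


Step 1: e = PD / BD - 1
Step 2: e = 2.7 / 1.74 - 1
Step 3: e = 1.55172 - 1
Step 4: e = 0.552

0.552


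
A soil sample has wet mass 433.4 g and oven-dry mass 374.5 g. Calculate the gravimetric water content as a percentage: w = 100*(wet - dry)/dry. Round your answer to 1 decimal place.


Step 1: Water mass = wet - dry = 433.4 - 374.5 = 58.9 g
Step 2: w = 100 * water mass / dry mass
Step 3: w = 100 * 58.9 / 374.5 = 15.7%

15.7


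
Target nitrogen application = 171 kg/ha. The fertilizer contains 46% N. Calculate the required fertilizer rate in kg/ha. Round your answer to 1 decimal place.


Step 1: Fertilizer rate = target N / (N content / 100)
Step 2: Rate = 171 / (46 / 100)
Step 3: Rate = 171 / 0.46
Step 4: Rate = 371.7 kg/ha

371.7


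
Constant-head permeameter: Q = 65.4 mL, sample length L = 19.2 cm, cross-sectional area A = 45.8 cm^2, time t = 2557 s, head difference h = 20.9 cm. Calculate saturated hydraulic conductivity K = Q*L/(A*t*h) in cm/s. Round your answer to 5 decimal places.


Step 1: K = Q * L / (A * t * h)
Step 2: Numerator = 65.4 * 19.2 = 1255.68
Step 3: Denominator = 45.8 * 2557 * 20.9 = 2447611.54
Step 4: K = 1255.68 / 2447611.54 = 0.00051 cm/s

0.00051


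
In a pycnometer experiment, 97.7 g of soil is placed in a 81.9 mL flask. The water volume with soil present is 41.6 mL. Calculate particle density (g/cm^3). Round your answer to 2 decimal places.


Step 1: Volume of solids = flask volume - water volume with soil
Step 2: V_solids = 81.9 - 41.6 = 40.3 mL
Step 3: Particle density = mass / V_solids = 97.7 / 40.3 = 2.42 g/cm^3

2.42


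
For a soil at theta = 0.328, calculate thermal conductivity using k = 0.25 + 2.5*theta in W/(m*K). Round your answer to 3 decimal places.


Step 1: k = 0.25 + 2.5 * theta
Step 2: k = 0.25 + 2.5 * 0.328
Step 3: k = 0.25 + 0.82
Step 4: k = 1.07 W/(m*K)

1.07


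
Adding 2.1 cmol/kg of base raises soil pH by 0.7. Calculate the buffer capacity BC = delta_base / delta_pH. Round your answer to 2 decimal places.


Step 1: BC = change in base / change in pH
Step 2: BC = 2.1 / 0.7
Step 3: BC = 3.0 cmol/(kg*pH unit)

3.0


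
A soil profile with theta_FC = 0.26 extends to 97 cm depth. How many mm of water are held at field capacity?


Step 1: Water (mm) = theta_FC * depth (cm) * 10
Step 2: Water = 0.26 * 97 * 10
Step 3: Water = 252.2 mm

252.2


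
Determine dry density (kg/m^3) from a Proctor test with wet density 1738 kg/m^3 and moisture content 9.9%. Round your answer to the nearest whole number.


Step 1: Dry density = wet density / (1 + w/100)
Step 2: Dry density = 1738 / (1 + 9.9/100)
Step 3: Dry density = 1738 / 1.099
Step 4: Dry density = 1581 kg/m^3

1581


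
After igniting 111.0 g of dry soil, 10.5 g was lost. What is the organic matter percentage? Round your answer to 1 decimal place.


Step 1: OM% = 100 * LOI / sample mass
Step 2: OM = 100 * 10.5 / 111.0
Step 3: OM = 9.5%

9.5


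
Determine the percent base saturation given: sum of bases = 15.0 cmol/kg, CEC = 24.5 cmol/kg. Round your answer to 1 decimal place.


Step 1: BS = 100 * (sum of bases) / CEC
Step 2: BS = 100 * 15.0 / 24.5
Step 3: BS = 61.2%

61.2


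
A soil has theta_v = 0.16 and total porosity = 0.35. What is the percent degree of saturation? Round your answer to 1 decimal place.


Step 1: S = 100 * theta_v / n
Step 2: S = 100 * 0.16 / 0.35
Step 3: S = 45.7%

45.7


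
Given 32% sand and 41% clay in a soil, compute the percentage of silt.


Step 1: sand + silt + clay = 100%
Step 2: silt = 100 - sand - clay
Step 3: silt = 100 - 32 - 41
Step 4: silt = 27%

27


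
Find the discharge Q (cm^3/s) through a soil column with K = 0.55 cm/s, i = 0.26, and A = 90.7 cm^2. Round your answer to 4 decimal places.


Step 1: Apply Darcy's law: Q = K * i * A
Step 2: Q = 0.55 * 0.26 * 90.7
Step 3: Q = 12.9701 cm^3/s

12.9701


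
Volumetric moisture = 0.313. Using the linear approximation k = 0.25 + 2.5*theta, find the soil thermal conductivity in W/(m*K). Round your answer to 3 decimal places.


Step 1: k = 0.25 + 2.5 * theta
Step 2: k = 0.25 + 2.5 * 0.313
Step 3: k = 0.25 + 0.783
Step 4: k = 1.033 W/(m*K)

1.033


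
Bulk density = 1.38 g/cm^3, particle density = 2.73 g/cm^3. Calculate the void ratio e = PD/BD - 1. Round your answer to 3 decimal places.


Step 1: e = PD / BD - 1
Step 2: e = 2.73 / 1.38 - 1
Step 3: e = 1.97826 - 1
Step 4: e = 0.978

0.978


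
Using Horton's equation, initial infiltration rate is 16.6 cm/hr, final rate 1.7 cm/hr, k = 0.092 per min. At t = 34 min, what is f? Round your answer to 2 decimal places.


Step 1: f = fc + (f0 - fc) * exp(-k * t)
Step 2: exp(-0.092 * 34) = 0.043805
Step 3: f = 1.7 + (16.6 - 1.7) * 0.043805
Step 4: f = 1.7 + 14.9 * 0.043805
Step 5: f = 2.35 cm/hr

2.35


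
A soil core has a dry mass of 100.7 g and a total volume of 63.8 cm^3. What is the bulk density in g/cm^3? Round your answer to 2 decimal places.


Step 1: Identify the formula: BD = dry mass / volume
Step 2: Substitute values: BD = 100.7 / 63.8
Step 3: BD = 1.58 g/cm^3

1.58


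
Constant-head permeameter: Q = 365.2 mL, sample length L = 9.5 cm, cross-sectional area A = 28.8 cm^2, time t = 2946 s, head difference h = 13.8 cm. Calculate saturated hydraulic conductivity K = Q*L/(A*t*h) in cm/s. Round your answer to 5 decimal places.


Step 1: K = Q * L / (A * t * h)
Step 2: Numerator = 365.2 * 9.5 = 3469.4
Step 3: Denominator = 28.8 * 2946 * 13.8 = 1170858.24
Step 4: K = 3469.4 / 1170858.24 = 0.00296 cm/s

0.00296


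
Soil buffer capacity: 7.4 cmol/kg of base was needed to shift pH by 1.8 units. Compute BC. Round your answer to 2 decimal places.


Step 1: BC = change in base / change in pH
Step 2: BC = 7.4 / 1.8
Step 3: BC = 4.11 cmol/(kg*pH unit)

4.11


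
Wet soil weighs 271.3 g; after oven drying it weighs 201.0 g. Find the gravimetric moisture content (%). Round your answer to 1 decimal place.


Step 1: Water mass = wet - dry = 271.3 - 201.0 = 70.3 g
Step 2: w = 100 * water mass / dry mass
Step 3: w = 100 * 70.3 / 201.0 = 35.0%

35.0


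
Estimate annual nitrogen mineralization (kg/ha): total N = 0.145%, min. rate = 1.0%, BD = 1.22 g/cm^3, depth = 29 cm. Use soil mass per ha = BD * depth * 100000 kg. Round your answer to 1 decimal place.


Step 1: Soil mass per ha = BD * depth * 100000 = 1.22 * 29 * 100000 = 3538000 kg
Step 2: Total N pool = soil mass * N%/100 = 3538000 * 0.145/100 = 5130.1 kg/ha
Step 3: N mineralized = N pool * rate%/100 = 5130.1 * 1.0/100 = 51.3 kg/ha/yr

51.3
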